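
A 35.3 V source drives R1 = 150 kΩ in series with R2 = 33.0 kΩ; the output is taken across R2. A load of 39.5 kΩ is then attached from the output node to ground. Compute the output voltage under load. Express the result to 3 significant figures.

The load sits in parallel with R2: R2‖R_L = (33.0 × 39.5) / (33.0 + 39.5) = 17.98 kΩ.
V_out = 35.3 × 17.98 / (150 + 17.98) = 35.3 × 17.98/168.0 = 3.78 V.

V_out ≈ 3.78 V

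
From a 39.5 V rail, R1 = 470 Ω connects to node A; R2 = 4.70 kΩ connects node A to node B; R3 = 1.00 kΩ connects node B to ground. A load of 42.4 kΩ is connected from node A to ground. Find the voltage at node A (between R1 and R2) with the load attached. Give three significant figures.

V ≈ 36.1 V

Below node A the series string R2+R3 = 5700 Ω sits in parallel with the 42400 Ω load: 5025 Ω.
V_A = 39.5 × 5025/(470 + 5025) = 36.1 V.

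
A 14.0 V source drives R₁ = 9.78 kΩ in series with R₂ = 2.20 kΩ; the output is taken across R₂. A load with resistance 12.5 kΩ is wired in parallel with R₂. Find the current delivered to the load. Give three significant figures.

I_L ≈ 0.180 mA

R₂‖R_L = 1.871 kΩ; V_out = 14.0 × 1.871/11.65 = 2.248 V.
I_L = V_out / R_L = 2.248 / 12.5 kΩ = 0.180 mA.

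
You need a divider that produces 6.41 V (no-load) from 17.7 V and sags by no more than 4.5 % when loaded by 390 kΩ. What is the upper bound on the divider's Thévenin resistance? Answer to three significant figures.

R_th ≤ 18.4 kΩ

Loading drop = R_th/(R_th + R_L) ≤ 0.0450, so R_th ≤ R_L · ε/(1−ε) = 390 kΩ × 0.0450/0.9550 = 18.4 kΩ.
(Any R1, R2 with R2/(R1+R2) = 0.362 and R1‖R2 ≤ 18.4 kΩ will meet the spec.)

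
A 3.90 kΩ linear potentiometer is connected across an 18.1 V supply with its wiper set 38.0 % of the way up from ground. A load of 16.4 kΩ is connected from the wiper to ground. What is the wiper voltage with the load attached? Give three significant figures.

The wiper splits the pot into (1−α)R = 2.418 kΩ above and αR = 1.482 kΩ below.
Lower section ‖ load = 1.359 kΩ.
V_wiper = 18.1 × 1.359/(2.418 + 1.359) = 6.51 V.

V ≈ 6.51 V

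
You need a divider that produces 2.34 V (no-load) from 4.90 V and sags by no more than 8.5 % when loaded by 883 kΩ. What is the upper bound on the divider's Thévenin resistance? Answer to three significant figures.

R_th ≤ 82.0 kΩ

Loading drop = R_th/(R_th + R_L) ≤ 0.0850, so R_th ≤ R_L · ε/(1−ε) = 883 kΩ × 0.0850/0.9150 = 82.0 kΩ.
(Any R1, R2 with R2/(R1+R2) = 0.478 and R1‖R2 ≤ 82.0 kΩ will meet the spec.)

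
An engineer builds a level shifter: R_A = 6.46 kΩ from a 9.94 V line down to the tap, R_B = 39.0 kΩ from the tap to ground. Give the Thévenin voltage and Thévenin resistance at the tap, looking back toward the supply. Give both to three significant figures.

V_th is the open-circuit tap voltage: 9.94 × 39.0/(6.46 + 39.0) = 8.53 V.
With the supply zeroed, R_A and R_B appear in parallel from the tap: R_th = R_A‖R_B = (6.46 × 39.0)/45.46 = 5.54 kΩ.

V_th = 8.53 V, R_th = 5.54 kΩ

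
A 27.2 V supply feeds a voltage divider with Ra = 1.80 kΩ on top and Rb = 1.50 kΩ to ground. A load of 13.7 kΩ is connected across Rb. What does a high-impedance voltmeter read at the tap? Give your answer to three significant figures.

The load sits in parallel with Rb: Rb‖R_L = (1.50 × 13.7) / (1.50 + 13.7) = 1.352 kΩ.
V_out = 27.2 × 1.352 / (1.80 + 1.352) = 27.2 × 1.352/3.152 = 11.7 V.

V_out ≈ 11.7 V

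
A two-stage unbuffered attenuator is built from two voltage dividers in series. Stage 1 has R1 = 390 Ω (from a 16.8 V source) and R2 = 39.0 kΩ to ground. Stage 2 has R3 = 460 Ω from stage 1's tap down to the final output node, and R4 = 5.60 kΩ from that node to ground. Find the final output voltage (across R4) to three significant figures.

V_out ≈ 14.5 V

Stage 2 presents R3+R4 = 6060 Ω as a load on stage 1's tap.
Stage 1's lower leg becomes R2‖(R3+R4) = 5245 Ω, so V_mid = 16.8 × 5245/5635 = 15.64 V.
Stage 2 is itself unloaded: V_out = V_mid × R4/(R3+R4) = 15.64 × 5600/6060 = 14.5 V.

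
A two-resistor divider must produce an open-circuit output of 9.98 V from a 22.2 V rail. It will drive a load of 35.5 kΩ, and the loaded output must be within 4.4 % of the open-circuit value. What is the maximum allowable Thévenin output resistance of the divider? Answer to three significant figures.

R_th ≤ 1.63 kΩ

Loading drop = R_th/(R_th + R_L) ≤ 0.0440, so R_th ≤ R_L · ε/(1−ε) = 35.5 kΩ × 0.0440/0.9560 = 1.63 kΩ.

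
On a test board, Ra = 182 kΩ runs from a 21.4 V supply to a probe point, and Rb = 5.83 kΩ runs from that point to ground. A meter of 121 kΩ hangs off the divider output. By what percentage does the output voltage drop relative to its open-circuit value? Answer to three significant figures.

The divider's output (Thévenin) resistance is Ra‖Rb = 5.649 kΩ.
Fractional drop under load = R_th/(R_th + R_L) = 5.649 / (5.649 + 121) = 0.04460.
So the output falls by 4.46 %.

4.46 %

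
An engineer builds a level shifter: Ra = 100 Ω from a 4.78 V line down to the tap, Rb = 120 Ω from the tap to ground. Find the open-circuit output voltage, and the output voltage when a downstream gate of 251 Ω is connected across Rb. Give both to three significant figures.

Open-circuit: V = 4.78 × 120/(100 + 120) = 2.61 V.
With the load, Rb becomes Rb‖R_L = 81.19 Ω, so V = 4.78 × 81.19/181.2 = 2.14 V.

Unloaded: 2.61 V; loaded: 2.14 V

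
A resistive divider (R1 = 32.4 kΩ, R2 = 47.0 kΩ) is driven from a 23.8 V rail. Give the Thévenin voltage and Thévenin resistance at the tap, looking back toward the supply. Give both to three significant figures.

V_th is the open-circuit tap voltage: 23.8 × 47.0/(32.4 + 47.0) = 14.1 V.
With the supply zeroed, R1 and R2 appear in parallel from the tap: R_th = R1‖R2 = (32.4 × 47.0)/79.40 = 19.2 kΩ.

V_th = 14.1 V, R_th = 19.2 kΩ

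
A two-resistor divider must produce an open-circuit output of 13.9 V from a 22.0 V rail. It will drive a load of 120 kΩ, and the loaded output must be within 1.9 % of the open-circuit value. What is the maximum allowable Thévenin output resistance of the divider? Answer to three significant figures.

R_th ≤ 2.32 kΩ

Loading drop = R_th/(R_th + R_L) ≤ 0.0190, so R_th ≤ R_L · ε/(1−ε) = 120 kΩ × 0.0190/0.9810 = 2.32 kΩ.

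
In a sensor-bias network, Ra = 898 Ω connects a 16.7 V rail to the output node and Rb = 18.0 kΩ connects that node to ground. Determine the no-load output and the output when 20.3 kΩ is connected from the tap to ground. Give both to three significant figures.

Unloaded: 15.9 V; loaded: 15.3 V

Open-circuit: V = 16.7 × 18000/(898 + 18000) = 15.9 V.
With the load, Rb becomes Rb‖R_L = 9540 Ω, so V = 16.7 × 9540/10440 = 15.3 V.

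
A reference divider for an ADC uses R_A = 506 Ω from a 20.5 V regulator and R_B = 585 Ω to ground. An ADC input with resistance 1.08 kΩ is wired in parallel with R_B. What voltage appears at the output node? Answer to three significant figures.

The load sits in parallel with R_B: R_B‖R_L = (585 × 1080) / (585 + 1080) = 379.5 Ω.
V_out = 20.5 × 379.5 / (506 + 379.5) = 20.5 × 379.5/885.5 = 8.79 V.

V_out ≈ 8.79 V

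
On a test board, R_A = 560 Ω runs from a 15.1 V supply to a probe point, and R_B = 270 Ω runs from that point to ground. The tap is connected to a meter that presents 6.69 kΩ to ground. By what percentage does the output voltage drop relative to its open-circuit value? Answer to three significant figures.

The divider's output (Thévenin) resistance is R_A‖R_B = 182.2 Ω.
Fractional drop under load = R_th/(R_th + R_L) = 182.2 / (182.2 + 6690) = 0.02651.
So the output falls by 2.65 %.

2.65 %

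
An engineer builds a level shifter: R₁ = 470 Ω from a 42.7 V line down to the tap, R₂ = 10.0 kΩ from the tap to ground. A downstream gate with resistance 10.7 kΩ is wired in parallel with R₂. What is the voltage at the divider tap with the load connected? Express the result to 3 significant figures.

V_out ≈ 39.1 V

The load sits in parallel with R₂: R₂‖R_L = (10000 × 10700) / (10000 + 10700) = 5169 Ω.
V_out = 42.7 × 5169 / (470 + 5169) = 42.7 × 5169/5639 = 39.1 V.
(Unloaded it would have been 40.8 V.)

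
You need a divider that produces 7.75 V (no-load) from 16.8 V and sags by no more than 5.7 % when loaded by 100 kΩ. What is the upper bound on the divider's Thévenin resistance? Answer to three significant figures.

Loading drop = R_th/(R_th + R_L) ≤ 0.0570, so R_th ≤ R_L · ε/(1−ε) = 100 kΩ × 0.0570/0.9430 = 6.04 kΩ.

R_th ≤ 6.04 kΩ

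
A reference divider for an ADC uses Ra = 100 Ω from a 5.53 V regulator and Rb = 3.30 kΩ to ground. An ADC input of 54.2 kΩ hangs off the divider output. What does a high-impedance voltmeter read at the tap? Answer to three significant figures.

V_out ≈ 5.36 V

The load sits in parallel with Rb: Rb‖R_L = (3300 × 54200) / (3300 + 54200) = 3111 Ω.
V_out = 5.53 × 3111 / (100 + 3111) = 5.53 × 3111/3211 = 5.36 V.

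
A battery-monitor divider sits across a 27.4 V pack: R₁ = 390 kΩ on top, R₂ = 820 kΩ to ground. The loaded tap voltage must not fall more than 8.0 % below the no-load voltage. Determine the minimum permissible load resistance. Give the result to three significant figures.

Output resistance R_th = R₁‖R₂ = (390 × 820)/1210 = 264.3 kΩ.
The fractional drop is R_th/(R_th + R_L); requiring this ≤ 0.0800 gives R_L ≥ R_th(1/0.0800 − 1) = 264.3 × 11.50 = 3.04 MΩ.

R_L(min) ≈ 3.04 MΩ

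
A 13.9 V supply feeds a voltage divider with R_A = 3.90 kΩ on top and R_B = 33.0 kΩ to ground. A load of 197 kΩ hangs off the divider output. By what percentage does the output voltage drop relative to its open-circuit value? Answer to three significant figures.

The divider's output (Thévenin) resistance is R_A‖R_B = 3.488 kΩ.
Fractional drop under load = R_th/(R_th + R_L) = 3.488 / (3.488 + 197) = 0.01740.
So the output falls by 1.74 %.

1.74 %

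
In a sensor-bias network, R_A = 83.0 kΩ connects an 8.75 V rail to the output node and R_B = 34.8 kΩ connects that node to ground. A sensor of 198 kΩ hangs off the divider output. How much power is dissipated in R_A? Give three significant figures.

P ≈ 0.501 mW

Total resistance from the source is R_A + (R_B‖R_L) = 112.6 kΩ, so I = 8.75/112.6 kΩ = 0.07771 mA.
P = I²·R_A = (0.07771 mA)² × 83.0 kΩ = 0.501 mW.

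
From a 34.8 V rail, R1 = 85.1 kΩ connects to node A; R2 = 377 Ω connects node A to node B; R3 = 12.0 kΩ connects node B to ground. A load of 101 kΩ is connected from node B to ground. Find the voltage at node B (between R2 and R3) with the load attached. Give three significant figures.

V ≈ 3.88 V

At node B, R3 is in parallel with the load: R3‖R_L = 10730 Ω.
Below node A the resistance is R2 + (R3‖R_L) = 11100 Ω, so V_A = 34.8 × 11100/96200 = 4.016 V.
Then V_B = V_A × (R3‖R_L)/(R2 + R3‖R_L) = 4.016 × 10730/11100 = 3.88 V.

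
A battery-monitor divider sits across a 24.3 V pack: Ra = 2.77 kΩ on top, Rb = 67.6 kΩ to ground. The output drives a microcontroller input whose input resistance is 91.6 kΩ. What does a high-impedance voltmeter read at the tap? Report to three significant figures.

V_out ≈ 22.7 V

The load sits in parallel with Rb: Rb‖R_L = (67.6 × 91.6) / (67.6 + 91.6) = 38.90 kΩ.
V_out = 24.3 × 38.90 / (2.77 + 38.90) = 24.3 × 38.90/41.67 = 22.7 V.
(Unloaded it would have been 23.3 V.)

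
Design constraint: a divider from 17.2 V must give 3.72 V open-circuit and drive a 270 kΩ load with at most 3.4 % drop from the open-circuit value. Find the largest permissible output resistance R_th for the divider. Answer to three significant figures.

R_th ≤ 9.50 kΩ

Loading drop = R_th/(R_th + R_L) ≤ 0.0340, so R_th ≤ R_L · ε/(1−ε) = 270 kΩ × 0.0340/0.9660 = 9.50 kΩ.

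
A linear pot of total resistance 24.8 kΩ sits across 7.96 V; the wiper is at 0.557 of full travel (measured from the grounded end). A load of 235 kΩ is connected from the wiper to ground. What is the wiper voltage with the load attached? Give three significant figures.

V ≈ 4.32 V

The wiper splits the pot into (1−α)R = 10.99 kΩ above and αR = 13.81 kΩ below.
Lower section ‖ load = 13.05 kΩ.
V_wiper = 7.96 × 13.05/(10.99 + 13.05) = 4.32 V.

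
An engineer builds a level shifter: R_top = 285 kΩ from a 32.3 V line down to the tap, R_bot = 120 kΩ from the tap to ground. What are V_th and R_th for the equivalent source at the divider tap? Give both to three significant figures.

V_th is the open-circuit tap voltage: 32.3 × 120/(285 + 120) = 9.57 V.
With the supply zeroed, R_top and R_bot appear in parallel from the tap: R_th = R_top‖R_bot = (285 × 120)/405.0 = 84.4 kΩ.

V_th = 9.57 V, R_th = 84.4 kΩ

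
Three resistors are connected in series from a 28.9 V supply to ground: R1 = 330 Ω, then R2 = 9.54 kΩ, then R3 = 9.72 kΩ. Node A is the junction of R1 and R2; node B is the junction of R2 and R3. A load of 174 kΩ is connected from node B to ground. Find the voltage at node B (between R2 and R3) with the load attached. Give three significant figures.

At node B, R3 is in parallel with the load: R3‖R_L = 9206 Ω.
Below node A the resistance is R2 + (R3‖R_L) = 18750 Ω, so V_A = 28.9 × 18750/19080 = 28.40 V.
Then V_B = V_A × (R3‖R_L)/(R2 + R3‖R_L) = 28.40 × 9206/18750 = 13.9 V.

V ≈ 13.9 V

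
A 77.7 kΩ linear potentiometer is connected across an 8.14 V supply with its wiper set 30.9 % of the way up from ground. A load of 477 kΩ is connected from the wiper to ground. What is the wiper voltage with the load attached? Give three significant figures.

The wiper splits the pot into (1−α)R = 53.69 kΩ above and αR = 24.01 kΩ below.
Lower section ‖ load = 22.86 kΩ.
V_wiper = 8.14 × 22.86/(53.69 + 22.86) = 2.43 V.

V ≈ 2.43 V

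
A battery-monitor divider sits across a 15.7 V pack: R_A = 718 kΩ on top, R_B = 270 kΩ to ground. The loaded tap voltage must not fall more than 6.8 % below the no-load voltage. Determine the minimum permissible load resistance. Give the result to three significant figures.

R_L(min) ≈ 2.69 MΩ

Output resistance R_th = R_A‖R_B = (718 × 270)/988.0 = 196.2 kΩ.
The fractional drop is R_th/(R_th + R_L); requiring this ≤ 0.0680 gives R_L ≥ R_th(1/0.0680 − 1) = 196.2 × 13.71 = 2.69 MΩ.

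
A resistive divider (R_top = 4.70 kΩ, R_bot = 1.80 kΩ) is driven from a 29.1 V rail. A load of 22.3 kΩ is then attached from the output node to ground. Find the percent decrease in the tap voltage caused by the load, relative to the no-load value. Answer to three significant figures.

The divider's output (Thévenin) resistance is R_top‖R_bot = 1.302 kΩ.
Fractional drop under load = R_th/(R_th + R_L) = 1.302 / (1.302 + 22.3) = 0.05515.
So the output falls by 5.51 %.

5.51 %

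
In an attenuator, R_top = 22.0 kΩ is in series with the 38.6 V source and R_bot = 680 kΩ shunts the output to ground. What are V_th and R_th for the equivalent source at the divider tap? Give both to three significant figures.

V_th is the open-circuit tap voltage: 38.6 × 680/(22.0 + 680) = 37.4 V.
With the supply zeroed, R_top and R_bot appear in parallel from the tap: R_th = R_top‖R_bot = (22.0 × 680)/702.0 = 21.3 kΩ.

V_th = 37.4 V, R_th = 21.3 kΩ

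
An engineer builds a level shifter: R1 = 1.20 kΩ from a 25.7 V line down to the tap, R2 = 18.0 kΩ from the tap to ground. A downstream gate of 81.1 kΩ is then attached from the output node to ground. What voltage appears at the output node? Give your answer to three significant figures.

V_out ≈ 23.8 V

The load sits in parallel with R2: R2‖R_L = (18.0 × 81.1) / (18.0 + 81.1) = 14.73 kΩ.
V_out = 25.7 × 14.73 / (1.20 + 14.73) = 25.7 × 14.73/15.93 = 23.8 V.
(Unloaded it would have been 24.1 V.)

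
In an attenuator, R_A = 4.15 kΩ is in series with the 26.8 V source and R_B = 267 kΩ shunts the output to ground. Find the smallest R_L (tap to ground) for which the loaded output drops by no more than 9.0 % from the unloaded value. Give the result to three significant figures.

Output resistance R_th = R_A‖R_B = (4.15 × 267)/271.1 = 4.086 kΩ.
The fractional drop is R_th/(R_th + R_L); requiring this ≤ 0.0900 gives R_L ≥ R_th(1/0.0900 − 1) = 4.086 × 10.11 = 41.3 kΩ.

R_L(min) ≈ 41.3 kΩ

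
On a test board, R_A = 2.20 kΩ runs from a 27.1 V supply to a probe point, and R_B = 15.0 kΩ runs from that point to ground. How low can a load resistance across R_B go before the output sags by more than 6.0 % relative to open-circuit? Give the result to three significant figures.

R_L(min) ≈ 30.1 kΩ

Output resistance R_th = R_A‖R_B = (2.20 × 15.0)/17.20 = 1.919 kΩ.
The fractional drop is R_th/(R_th + R_L); requiring this ≤ 0.0600 gives R_L ≥ R_th(1/0.0600 − 1) = 1.919 × 15.67 = 30.1 kΩ.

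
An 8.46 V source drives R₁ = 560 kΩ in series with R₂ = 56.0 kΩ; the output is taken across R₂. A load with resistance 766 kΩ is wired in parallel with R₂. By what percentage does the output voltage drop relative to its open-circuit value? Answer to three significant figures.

The divider's output (Thévenin) resistance is R₁‖R₂ = 50.91 kΩ.
Fractional drop under load = R_th/(R_th + R_L) = 50.91 / (50.91 + 766) = 0.06232.
So the output falls by 6.23 %.

6.23 %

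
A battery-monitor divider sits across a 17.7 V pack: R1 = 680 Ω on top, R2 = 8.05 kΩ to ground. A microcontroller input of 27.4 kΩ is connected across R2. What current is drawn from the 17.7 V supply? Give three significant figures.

R2‖R_L = 6222 Ω, so the source sees R1 + R2‖R_L = 6902 Ω.
I = 17.7 V / 6902 Ω = 2.56 mA.

I ≈ 2.56 mA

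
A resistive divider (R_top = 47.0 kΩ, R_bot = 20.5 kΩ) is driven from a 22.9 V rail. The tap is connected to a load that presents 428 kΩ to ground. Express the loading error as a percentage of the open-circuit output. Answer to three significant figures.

The divider's output (Thévenin) resistance is R_top‖R_bot = 14.27 kΩ.
Fractional drop under load = R_th/(R_th + R_L) = 14.27 / (14.27 + 428) = 0.03227.
So the output falls by 3.23 %.

3.23 %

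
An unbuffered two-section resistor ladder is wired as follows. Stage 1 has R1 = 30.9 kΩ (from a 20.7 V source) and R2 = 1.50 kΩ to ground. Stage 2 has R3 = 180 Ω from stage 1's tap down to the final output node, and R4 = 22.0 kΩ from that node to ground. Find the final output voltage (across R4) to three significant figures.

Stage 2 presents R3+R4 = 22180 Ω as a load on stage 1's tap.
Stage 1's lower leg becomes R2‖(R3+R4) = 1405 Ω, so V_mid = 20.7 × 1405/32300 = 0.9003 V.
Stage 2 is itself unloaded: V_out = V_mid × R4/(R3+R4) = 0.9003 × 22000/22180 = 0.893 V.

V_out ≈ 0.893 V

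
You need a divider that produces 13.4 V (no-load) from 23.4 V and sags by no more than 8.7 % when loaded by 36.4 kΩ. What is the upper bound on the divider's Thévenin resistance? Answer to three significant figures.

R_th ≤ 3.47 kΩ

Loading drop = R_th/(R_th + R_L) ≤ 0.0870, so R_th ≤ R_L · ε/(1−ε) = 36.4 kΩ × 0.0870/0.9130 = 3.47 kΩ.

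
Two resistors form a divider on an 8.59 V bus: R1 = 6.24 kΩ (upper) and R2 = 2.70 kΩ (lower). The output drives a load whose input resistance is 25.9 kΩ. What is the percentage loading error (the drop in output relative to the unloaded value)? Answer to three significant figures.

The divider's output (Thévenin) resistance is R1‖R2 = 1.885 kΩ.
Fractional drop under load = R_th/(R_th + R_L) = 1.885 / (1.885 + 25.9) = 0.06783.
So the output falls by 6.78 %.

6.78 %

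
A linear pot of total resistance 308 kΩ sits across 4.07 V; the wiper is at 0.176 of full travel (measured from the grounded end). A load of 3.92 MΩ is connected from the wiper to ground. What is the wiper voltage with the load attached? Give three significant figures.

The wiper splits the pot into (1−α)R = 253.8 kΩ above and αR = 54.21 kΩ below.
Lower section ‖ load = 53.47 kΩ.
V_wiper = 4.07 × 53.47/(253.8 + 53.47) = 0.708 V.

V ≈ 0.708 V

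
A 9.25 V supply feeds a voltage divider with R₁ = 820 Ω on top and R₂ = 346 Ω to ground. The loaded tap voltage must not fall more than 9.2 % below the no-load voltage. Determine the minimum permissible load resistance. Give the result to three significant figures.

Output resistance R_th = R₁‖R₂ = (820 × 346)/1166 = 243.3 Ω.
The fractional drop is R_th/(R_th + R_L); requiring this ≤ 0.0920 gives R_L ≥ R_th(1/0.0920 − 1) = 243.3 × 9.870 = 2.40 kΩ.

R_L(min) ≈ 2.40 kΩ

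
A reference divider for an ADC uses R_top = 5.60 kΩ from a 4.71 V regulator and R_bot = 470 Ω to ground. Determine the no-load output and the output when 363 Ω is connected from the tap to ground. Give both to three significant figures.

Open-circuit: V = 4.71 × 470/(5600 + 470) = 0.365 V.
With the load, R_bot becomes R_bot‖R_L = 204.8 Ω, so V = 4.71 × 204.8/5805 = 0.166 V.

Unloaded: 0.365 V; loaded: 0.166 V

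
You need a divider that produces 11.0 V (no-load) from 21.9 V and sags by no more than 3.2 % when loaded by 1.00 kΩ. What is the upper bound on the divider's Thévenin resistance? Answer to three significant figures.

Loading drop = R_th/(R_th + R_L) ≤ 0.0320, so R_th ≤ R_L · ε/(1−ε) = 1.00 kΩ × 0.0320/0.9680 = 33.1 Ω.

R_th ≤ 33.1 Ω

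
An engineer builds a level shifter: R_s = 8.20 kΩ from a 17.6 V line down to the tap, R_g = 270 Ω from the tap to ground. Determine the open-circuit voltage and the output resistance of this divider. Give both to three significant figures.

V_th is the open-circuit tap voltage: 17.6 × 270/(8200 + 270) = 0.561 V.
With the supply zeroed, R_s and R_g appear in parallel from the tap: R_th = R_s‖R_g = (8200 × 270)/8470 = 261 Ω.

V_th = 0.561 V, R_th = 261 Ω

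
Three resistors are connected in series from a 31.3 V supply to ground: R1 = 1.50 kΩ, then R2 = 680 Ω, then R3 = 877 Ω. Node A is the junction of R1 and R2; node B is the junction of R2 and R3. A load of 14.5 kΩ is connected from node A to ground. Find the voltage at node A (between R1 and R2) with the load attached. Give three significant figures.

Below node A the series string R2+R3 = 1557 Ω sits in parallel with the 14500 Ω load: 1406 Ω.
V_A = 31.3 × 1406/(1500 + 1406) = 15.1 V.

V ≈ 15.1 V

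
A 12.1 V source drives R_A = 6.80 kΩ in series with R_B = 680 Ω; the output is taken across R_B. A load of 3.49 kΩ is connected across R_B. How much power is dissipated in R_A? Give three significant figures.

P ≈ 18.3 mW

Total resistance from the source is R_A + (R_B‖R_L) = 7369 Ω, so I = 12.1/7369 Ω = 1.642 mA.
P = I²·R_A = (1.642 mA)² × 6.80 kΩ = 18.3 mW.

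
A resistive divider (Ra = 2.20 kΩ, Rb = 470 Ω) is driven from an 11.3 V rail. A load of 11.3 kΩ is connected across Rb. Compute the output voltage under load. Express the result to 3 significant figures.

V_out ≈ 1.92 V

The load sits in parallel with Rb: Rb‖R_L = (470 × 11300) / (470 + 11300) = 451.2 Ω.
V_out = 11.3 × 451.2 / (2200 + 451.2) = 11.3 × 451.2/2651 = 1.92 V.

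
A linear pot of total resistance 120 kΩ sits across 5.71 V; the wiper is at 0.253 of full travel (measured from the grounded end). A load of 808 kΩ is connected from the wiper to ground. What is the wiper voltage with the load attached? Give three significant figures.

The wiper splits the pot into (1−α)R = 89.64 kΩ above and αR = 30.36 kΩ below.
Lower section ‖ load = 29.26 kΩ.
V_wiper = 5.71 × 29.26/(89.64 + 29.26) = 1.41 V.

V ≈ 1.41 V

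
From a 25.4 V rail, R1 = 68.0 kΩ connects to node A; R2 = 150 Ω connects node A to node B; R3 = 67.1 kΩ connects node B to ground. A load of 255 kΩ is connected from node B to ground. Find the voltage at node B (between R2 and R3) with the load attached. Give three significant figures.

At node B, R3 is in parallel with the load: R3‖R_L = 53120 Ω.
Below node A the resistance is R2 + (R3‖R_L) = 53270 Ω, so V_A = 25.4 × 53270/121300 = 11.16 V.
Then V_B = V_A × (R3‖R_L)/(R2 + R3‖R_L) = 11.16 × 53120/53270 = 11.1 V.

V ≈ 11.1 V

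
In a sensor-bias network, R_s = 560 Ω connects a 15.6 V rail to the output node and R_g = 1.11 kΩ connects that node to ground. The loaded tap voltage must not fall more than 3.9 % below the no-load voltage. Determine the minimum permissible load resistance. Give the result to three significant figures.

R_L(min) ≈ 9.17 kΩ

Output resistance R_th = R_s‖R_g = (560 × 1110)/1670 = 372.2 Ω.
The fractional drop is R_th/(R_th + R_L); requiring this ≤ 0.0390 gives R_L ≥ R_th(1/0.0390 − 1) = 372.2 × 24.64 = 9.17 kΩ.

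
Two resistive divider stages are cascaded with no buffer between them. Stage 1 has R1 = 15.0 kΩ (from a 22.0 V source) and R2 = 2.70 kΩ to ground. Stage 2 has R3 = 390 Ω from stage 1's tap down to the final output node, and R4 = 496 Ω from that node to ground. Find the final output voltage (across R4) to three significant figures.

V_out ≈ 0.524 V

Stage 2 presents R3+R4 = 886.0 Ω as a load on stage 1's tap.
Stage 1's lower leg becomes R2‖(R3+R4) = 667.1 Ω, so V_mid = 22.0 × 667.1/15670 = 0.9367 V.
Stage 2 is itself unloaded: V_out = V_mid × R4/(R3+R4) = 0.9367 × 496/886.0 = 0.524 V.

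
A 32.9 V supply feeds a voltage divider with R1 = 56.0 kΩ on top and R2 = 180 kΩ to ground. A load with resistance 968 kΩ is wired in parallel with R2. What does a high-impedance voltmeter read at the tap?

V_out ≈ 24.0 V

The load sits in parallel with R2: R2‖R_L = (180 × 968) / (180 + 968) = 151.8 kΩ.
V_out = 32.9 × 151.8 / (56.0 + 151.8) = 32.9 × 151.8/207.8 = 24.0 V.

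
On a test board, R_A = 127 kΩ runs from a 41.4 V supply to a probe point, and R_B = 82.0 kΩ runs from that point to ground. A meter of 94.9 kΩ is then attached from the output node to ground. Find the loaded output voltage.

V_out ≈ 10.7 V

The load sits in parallel with R_B: R_B‖R_L = (82.0 × 94.9) / (82.0 + 94.9) = 43.99 kΩ.
V_out = 41.4 × 43.99 / (127 + 43.99) = 41.4 × 43.99/171.0 = 10.7 V.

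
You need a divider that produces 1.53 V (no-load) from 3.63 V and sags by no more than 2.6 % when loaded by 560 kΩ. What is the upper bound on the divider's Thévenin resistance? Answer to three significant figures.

Loading drop = R_th/(R_th + R_L) ≤ 0.0260, so R_th ≤ R_L · ε/(1−ε) = 560 kΩ × 0.0260/0.9740 = 14.9 kΩ.
(Any R1, R2 with R2/(R1+R2) = 0.421 and R1‖R2 ≤ 14.9 kΩ will meet the spec.)

R_th ≤ 14.9 kΩ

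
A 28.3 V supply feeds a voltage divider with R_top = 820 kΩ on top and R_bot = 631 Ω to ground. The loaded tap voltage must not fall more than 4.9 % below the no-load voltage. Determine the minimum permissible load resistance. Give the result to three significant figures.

Output resistance R_th = R_top‖R_bot = (820000 × 631)/820600 = 630.5 Ω.
The fractional drop is R_th/(R_th + R_L); requiring this ≤ 0.0490 gives R_L ≥ R_th(1/0.0490 − 1) = 630.5 × 19.41 = 12.2 kΩ.

R_L(min) ≈ 12.2 kΩ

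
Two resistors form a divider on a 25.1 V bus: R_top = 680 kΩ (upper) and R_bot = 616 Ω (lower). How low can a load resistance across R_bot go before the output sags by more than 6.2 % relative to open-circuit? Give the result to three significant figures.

Output resistance R_th = R_top‖R_bot = (680000 × 616)/680600 = 615.4 Ω.
The fractional drop is R_th/(R_th + R_L); requiring this ≤ 0.0620 gives R_L ≥ R_th(1/0.0620 − 1) = 615.4 × 15.13 = 9.31 kΩ.

R_L(min) ≈ 9.31 kΩ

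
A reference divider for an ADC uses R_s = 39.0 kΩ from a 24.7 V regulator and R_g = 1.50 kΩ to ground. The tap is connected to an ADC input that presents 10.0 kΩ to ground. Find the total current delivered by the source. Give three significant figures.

R_g‖R_L = 1.304 kΩ, so the source sees R_s + R_g‖R_L = 40.30 kΩ.
I = 24.7 V / 40.30 kΩ = 0.613 mA.

I ≈ 0.613 mA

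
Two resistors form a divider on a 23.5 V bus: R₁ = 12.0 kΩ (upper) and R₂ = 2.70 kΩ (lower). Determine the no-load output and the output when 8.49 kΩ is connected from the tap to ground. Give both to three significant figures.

Open-circuit: V = 23.5 × 2.70/(12.0 + 2.70) = 4.32 V.
With the load, R₂ becomes R₂‖R_L = 2.049 kΩ, so V = 23.5 × 2.049/14.05 = 3.43 V.

Unloaded: 4.32 V; loaded: 3.43 V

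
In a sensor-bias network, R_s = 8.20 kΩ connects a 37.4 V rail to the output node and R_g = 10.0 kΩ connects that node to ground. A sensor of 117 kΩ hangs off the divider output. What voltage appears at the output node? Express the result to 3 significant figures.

V_out ≈ 19.8 V

The load sits in parallel with R_g: R_g‖R_L = (10.0 × 117) / (10.0 + 117) = 9.213 kΩ.
V_out = 37.4 × 9.213 / (8.20 + 9.213) = 37.4 × 9.213/17.41 = 19.8 V.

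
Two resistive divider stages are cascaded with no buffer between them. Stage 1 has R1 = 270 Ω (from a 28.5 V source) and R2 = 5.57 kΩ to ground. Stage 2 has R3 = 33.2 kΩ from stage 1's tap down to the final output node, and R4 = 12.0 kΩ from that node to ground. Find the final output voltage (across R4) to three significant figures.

V_out ≈ 7.18 V

Stage 2 presents R3+R4 = 45200 Ω as a load on stage 1's tap.
Stage 1's lower leg becomes R2‖(R3+R4) = 4959 Ω, so V_mid = 28.5 × 4959/5229 = 27.03 V.
Stage 2 is itself unloaded: V_out = V_mid × R4/(R3+R4) = 27.03 × 12000/45200 = 7.18 V.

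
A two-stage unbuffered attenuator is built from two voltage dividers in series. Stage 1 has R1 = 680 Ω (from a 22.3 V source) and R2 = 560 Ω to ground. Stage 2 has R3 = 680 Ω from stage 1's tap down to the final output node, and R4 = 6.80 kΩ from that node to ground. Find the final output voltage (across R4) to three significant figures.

Stage 2 presents R3+R4 = 7480 Ω as a load on stage 1's tap.
Stage 1's lower leg becomes R2‖(R3+R4) = 521.0 Ω, so V_mid = 22.3 × 521.0/1201 = 9.674 V.
Stage 2 is itself unloaded: V_out = V_mid × R4/(R3+R4) = 9.674 × 6800/7480 = 8.79 V.

V_out ≈ 8.79 V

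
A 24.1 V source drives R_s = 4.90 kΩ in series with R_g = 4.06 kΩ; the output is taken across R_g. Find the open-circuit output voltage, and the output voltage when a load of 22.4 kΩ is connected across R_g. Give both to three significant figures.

Unloaded: 10.9 V; loaded: 9.94 V

Open-circuit: V = 24.1 × 4.06/(4.90 + 4.06) = 10.9 V.
With the load, R_g becomes R_g‖R_L = 3.437 kΩ, so V = 24.1 × 3.437/8.337 = 9.94 V.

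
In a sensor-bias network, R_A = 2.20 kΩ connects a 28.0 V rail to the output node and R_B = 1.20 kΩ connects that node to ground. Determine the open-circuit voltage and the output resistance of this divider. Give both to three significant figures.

V_th is the open-circuit tap voltage: 28.0 × 1.20/(2.20 + 1.20) = 9.88 V.
With the supply zeroed, R_A and R_B appear in parallel from the tap: R_th = R_A‖R_B = (2.20 × 1.20)/3.400 = 776 Ω.

V_th = 9.88 V, R_th = 776 Ω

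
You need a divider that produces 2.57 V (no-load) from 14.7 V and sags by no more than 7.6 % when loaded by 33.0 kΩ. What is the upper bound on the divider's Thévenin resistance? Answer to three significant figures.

Loading drop = R_th/(R_th + R_L) ≤ 0.0760, so R_th ≤ R_L · ε/(1−ε) = 33.0 kΩ × 0.0760/0.9240 = 2.71 kΩ.

R_th ≤ 2.71 kΩ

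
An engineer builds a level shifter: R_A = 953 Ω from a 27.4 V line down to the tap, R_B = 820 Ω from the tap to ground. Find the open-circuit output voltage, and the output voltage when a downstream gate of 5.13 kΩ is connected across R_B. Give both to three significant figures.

Unloaded: 12.7 V; loaded: 11.7 V

Open-circuit: V = 27.4 × 820/(953 + 820) = 12.7 V.
With the load, R_B becomes R_B‖R_L = 707.0 Ω, so V = 27.4 × 707.0/1660 = 11.7 V.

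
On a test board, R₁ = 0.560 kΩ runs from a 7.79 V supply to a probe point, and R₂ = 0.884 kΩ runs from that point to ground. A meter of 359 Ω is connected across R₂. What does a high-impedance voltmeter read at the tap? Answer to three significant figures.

V_out ≈ 2.44 V

The load sits in parallel with R₂: R₂‖R_L = (884 × 359) / (884 + 359) = 255.3 Ω.
V_out = 7.79 × 255.3 / (560 + 255.3) = 7.79 × 255.3/815.3 = 2.44 V.
(Unloaded it would have been 4.77 V.)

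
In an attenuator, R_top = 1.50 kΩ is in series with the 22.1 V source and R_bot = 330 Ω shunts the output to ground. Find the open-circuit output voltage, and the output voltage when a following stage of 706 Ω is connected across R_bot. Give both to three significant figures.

Open-circuit: V = 22.1 × 330/(1500 + 330) = 3.99 V.
With the load, R_bot becomes R_bot‖R_L = 224.9 Ω, so V = 22.1 × 224.9/1725 = 2.88 V.

Unloaded: 3.99 V; loaded: 2.88 V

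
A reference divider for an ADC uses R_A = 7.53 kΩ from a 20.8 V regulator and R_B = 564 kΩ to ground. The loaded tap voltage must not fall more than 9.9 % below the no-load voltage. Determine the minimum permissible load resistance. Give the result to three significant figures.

R_L(min) ≈ 67.6 kΩ

Output resistance R_th = R_A‖R_B = (7.53 × 564)/571.5 = 7.431 kΩ.
The fractional drop is R_th/(R_th + R_L); requiring this ≤ 0.0990 gives R_L ≥ R_th(1/0.0990 − 1) = 7.431 × 9.101 = 67.6 kΩ.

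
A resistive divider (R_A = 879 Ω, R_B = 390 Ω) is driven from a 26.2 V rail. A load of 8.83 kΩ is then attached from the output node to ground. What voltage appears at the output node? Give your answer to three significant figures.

The load sits in parallel with R_B: R_B‖R_L = (390 × 8830) / (390 + 8830) = 373.5 Ω.
V_out = 26.2 × 373.5 / (879 + 373.5) = 26.2 × 373.5/1253 = 7.81 V.

V_out ≈ 7.81 V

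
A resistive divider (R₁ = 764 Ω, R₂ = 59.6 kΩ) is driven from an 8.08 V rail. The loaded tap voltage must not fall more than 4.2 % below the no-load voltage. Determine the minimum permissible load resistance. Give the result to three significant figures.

R_L(min) ≈ 17.2 kΩ

Output resistance R_th = R₁‖R₂ = (764 × 59600)/60360 = 754.3 Ω.
The fractional drop is R_th/(R_th + R_L); requiring this ≤ 0.0420 gives R_L ≥ R_th(1/0.0420 − 1) = 754.3 × 22.81 = 17.2 kΩ.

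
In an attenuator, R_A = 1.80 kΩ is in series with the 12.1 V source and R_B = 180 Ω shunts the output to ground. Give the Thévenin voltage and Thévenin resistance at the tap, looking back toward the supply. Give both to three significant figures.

V_th = 1.10 V, R_th = 164 Ω

V_th is the open-circuit tap voltage: 12.1 × 180/(1800 + 180) = 1.10 V.
With the supply zeroed, R_A and R_B appear in parallel from the tap: R_th = R_A‖R_B = (1800 × 180)/1980 = 164 Ω.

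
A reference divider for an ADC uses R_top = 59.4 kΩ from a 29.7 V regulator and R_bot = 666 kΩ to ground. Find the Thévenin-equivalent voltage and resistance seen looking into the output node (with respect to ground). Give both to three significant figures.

V_th is the open-circuit tap voltage: 29.7 × 666/(59.4 + 666) = 27.3 V.
With the supply zeroed, R_top and R_bot appear in parallel from the tap: R_th = R_top‖R_bot = (59.4 × 666)/725.4 = 54.5 kΩ.

V_th = 27.3 V, R_th = 54.5 kΩ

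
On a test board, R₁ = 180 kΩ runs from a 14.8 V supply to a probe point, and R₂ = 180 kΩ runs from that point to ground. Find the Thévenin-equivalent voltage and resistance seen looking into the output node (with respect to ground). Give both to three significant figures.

V_th is the open-circuit tap voltage: 14.8 × 180/(180 + 180) = 7.40 V.
With the supply zeroed, R₁ and R₂ appear in parallel from the tap: R_th = R₁‖R₂ = (180 × 180)/360.0 = 90.0 kΩ.

V_th = 7.40 V, R_th = 90.0 kΩ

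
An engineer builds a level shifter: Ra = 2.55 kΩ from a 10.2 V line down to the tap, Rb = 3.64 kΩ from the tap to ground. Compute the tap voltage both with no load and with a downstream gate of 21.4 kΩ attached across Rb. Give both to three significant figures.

Open-circuit: V = 10.2 × 3.64/(2.55 + 3.64) = 6.00 V.
With the load, Rb becomes Rb‖R_L = 3.111 kΩ, so V = 10.2 × 3.111/5.661 = 5.61 V.

Unloaded: 6.00 V; loaded: 5.61 V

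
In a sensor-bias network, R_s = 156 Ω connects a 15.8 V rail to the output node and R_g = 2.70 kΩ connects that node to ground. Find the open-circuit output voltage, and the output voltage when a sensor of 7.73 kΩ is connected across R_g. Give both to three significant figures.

Unloaded: 14.9 V; loaded: 14.7 V

Open-circuit: V = 15.8 × 2700/(156 + 2700) = 14.9 V.
With the load, R_g becomes R_g‖R_L = 2001 Ω, so V = 15.8 × 2001/2157 = 14.7 V.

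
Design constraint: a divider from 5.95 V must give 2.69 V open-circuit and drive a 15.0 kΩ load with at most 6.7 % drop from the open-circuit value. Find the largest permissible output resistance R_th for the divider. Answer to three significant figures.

R_th ≤ 1.08 kΩ

Loading drop = R_th/(R_th + R_L) ≤ 0.0670, so R_th ≤ R_L · ε/(1−ε) = 15.0 kΩ × 0.0670/0.9330 = 1.08 kΩ.
(Any R1, R2 with R2/(R1+R2) = 0.452 and R1‖R2 ≤ 1.08 kΩ will meet the spec.)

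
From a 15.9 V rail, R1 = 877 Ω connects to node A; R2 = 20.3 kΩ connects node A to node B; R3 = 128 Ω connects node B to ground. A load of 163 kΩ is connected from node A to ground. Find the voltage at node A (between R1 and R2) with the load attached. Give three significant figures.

Below node A the series string R2+R3 = 20430 Ω sits in parallel with the 163000 Ω load: 18150 Ω.
V_A = 15.9 × 18150/(877 + 18150) = 15.2 V.

V ≈ 15.2 V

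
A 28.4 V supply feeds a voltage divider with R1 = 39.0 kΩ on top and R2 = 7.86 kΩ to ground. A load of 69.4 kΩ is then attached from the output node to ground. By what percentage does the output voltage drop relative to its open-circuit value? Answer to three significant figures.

8.61 %

The divider's output (Thévenin) resistance is R1‖R2 = 6.542 kΩ.
Fractional drop under load = R_th/(R_th + R_L) = 6.542 / (6.542 + 69.4) = 0.08614.
So the output falls by 8.61 %.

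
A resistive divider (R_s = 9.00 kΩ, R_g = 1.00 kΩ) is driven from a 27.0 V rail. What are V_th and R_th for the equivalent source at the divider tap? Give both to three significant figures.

V_th is the open-circuit tap voltage: 27.0 × 1.00/(9.00 + 1.00) = 2.70 V.
With the supply zeroed, R_s and R_g appear in parallel from the tap: R_th = R_s‖R_g = (9.00 × 1.00)/10.00 = 900 Ω.

V_th = 2.70 V, R_th = 900 Ω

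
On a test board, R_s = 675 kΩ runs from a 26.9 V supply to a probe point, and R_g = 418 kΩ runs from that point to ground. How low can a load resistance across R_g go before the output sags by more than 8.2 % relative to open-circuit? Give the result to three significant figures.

R_L(min) ≈ 2.89 MΩ

Output resistance R_th = R_s‖R_g = (675 × 418)/1093 = 258.1 kΩ.
The fractional drop is R_th/(R_th + R_L); requiring this ≤ 0.0820 gives R_L ≥ R_th(1/0.0820 − 1) = 258.1 × 11.20 = 2.89 MΩ.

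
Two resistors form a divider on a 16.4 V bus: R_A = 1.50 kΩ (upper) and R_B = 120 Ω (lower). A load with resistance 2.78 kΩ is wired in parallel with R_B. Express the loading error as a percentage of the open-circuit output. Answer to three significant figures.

3.84 %

The divider's output (Thévenin) resistance is R_A‖R_B = 111.1 Ω.
Fractional drop under load = R_th/(R_th + R_L) = 111.1 / (111.1 + 2780) = 0.03843.
So the output falls by 3.84 %.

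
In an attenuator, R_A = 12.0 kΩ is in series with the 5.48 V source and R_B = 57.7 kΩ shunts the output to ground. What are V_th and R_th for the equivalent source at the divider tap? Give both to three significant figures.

V_th = 4.54 V, R_th = 9.93 kΩ

V_th is the open-circuit tap voltage: 5.48 × 57.7/(12.0 + 57.7) = 4.54 V.
With the supply zeroed, R_A and R_B appear in parallel from the tap: R_th = R_A‖R_B = (12.0 × 57.7)/69.70 = 9.93 kΩ.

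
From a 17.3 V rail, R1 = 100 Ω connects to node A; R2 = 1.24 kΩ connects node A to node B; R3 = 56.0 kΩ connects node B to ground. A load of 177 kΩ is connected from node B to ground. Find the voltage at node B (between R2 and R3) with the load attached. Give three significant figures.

At node B, R3 is in parallel with the load: R3‖R_L = 42540 Ω.
Below node A the resistance is R2 + (R3‖R_L) = 43780 Ω, so V_A = 17.3 × 43780/43880 = 17.26 V.
Then V_B = V_A × (R3‖R_L)/(R2 + R3‖R_L) = 17.26 × 42540/43780 = 16.8 V.

V ≈ 16.8 V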